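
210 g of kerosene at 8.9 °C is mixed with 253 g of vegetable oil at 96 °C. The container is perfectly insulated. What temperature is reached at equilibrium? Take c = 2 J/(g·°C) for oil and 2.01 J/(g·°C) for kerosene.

T_f ≈ 56.4 °C

T_f = Σ m_i c_i T_i / Σ m_i c_i:
T_f = (506·96 + 422.1·8.9) / (506 + 422.1)
    = 52333 / 928.1 ≈ 56.39 °C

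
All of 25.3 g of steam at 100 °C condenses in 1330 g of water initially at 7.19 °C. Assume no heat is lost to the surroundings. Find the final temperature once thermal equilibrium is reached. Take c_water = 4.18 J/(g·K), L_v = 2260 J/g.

T_f ≈ 19.0 °C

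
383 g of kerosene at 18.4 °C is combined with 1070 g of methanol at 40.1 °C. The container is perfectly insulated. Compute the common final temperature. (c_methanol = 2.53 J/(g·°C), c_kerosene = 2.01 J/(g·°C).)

T_f ≈ 35.3 °C

Heat gained plus heat lost sum to zero:
1070*2.53*(T − 40.1) + 383*2.01*(T − 18.4) = 0
2707.1(T − 40.1) + 769.83(T − 18.4) = 0
3476.9 T = 122720
T ≈ 35.30 °C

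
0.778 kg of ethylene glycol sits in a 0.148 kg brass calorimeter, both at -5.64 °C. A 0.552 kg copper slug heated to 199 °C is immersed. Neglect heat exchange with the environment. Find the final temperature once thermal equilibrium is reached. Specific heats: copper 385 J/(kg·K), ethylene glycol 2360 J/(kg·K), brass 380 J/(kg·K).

T_f ≈ 15.0 °C

Energy conservation, ΣQ = 0:
0.552×385×(T − 199) + 0.778×2360×(T − (-5.64)) + 0.148×380×(T − (-5.64)) = 0
212.52(T − 199) + 1836.1(T − (-5.64)) + 56.24(T − (-5.64)) = 0
2104.8 T = 31619
T = 31619/2104.8 ≈ 15.02 °C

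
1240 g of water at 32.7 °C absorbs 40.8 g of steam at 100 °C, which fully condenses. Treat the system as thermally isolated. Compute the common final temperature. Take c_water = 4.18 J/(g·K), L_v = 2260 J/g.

Heat gained plus heat lost sum to zero:
condense steam: −40.8×2260 = −92208; condensate cools 100→T: 40.8×4.18×(T − 100) = 170.54(T − 100); original water: 5183.2(T − 32.7)
5353.7 T = 92208 + 17054 + 169491 = 278753
T ≈ 52.07 °C, under the boiling point, so the assumption holds.

T_f ≈ 52.1 °C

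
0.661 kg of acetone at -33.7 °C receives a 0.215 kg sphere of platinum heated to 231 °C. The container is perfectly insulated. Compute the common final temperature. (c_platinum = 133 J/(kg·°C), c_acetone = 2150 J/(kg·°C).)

Taking heat into each body as positive, Σ m c ΔT = 0:
0.215×133×(T − 231) + 0.661×2150×(T − (-33.7)) = 0
28.59(T − 231) + 1421.2(T − (-33.7)) = 0
(28.59 + 1421.2) T = 28.59×231 + 1421.2×(-33.7)
T = -41287/1449.7 ≈ -28.48 °C

T_f ≈ -28.5 °C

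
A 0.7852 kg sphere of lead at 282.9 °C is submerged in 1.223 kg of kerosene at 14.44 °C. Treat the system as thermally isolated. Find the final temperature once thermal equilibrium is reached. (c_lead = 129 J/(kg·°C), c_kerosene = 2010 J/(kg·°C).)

Conservation of energy gives ΣQ = 0:
0.7852*129*(T − 282.9) + 1.223*2010*(T − 14.44) = 0
(101.29 + 2458.2) T = 101.29*282.9 + 2458.2*14.44
T = 64152 / 2559.5 = 25.1 °C

T_f ≈ 25.1 °C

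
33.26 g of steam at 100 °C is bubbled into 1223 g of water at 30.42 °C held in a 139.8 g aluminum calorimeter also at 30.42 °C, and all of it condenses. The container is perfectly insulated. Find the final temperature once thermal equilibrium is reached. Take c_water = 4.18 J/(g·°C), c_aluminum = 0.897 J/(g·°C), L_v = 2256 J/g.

Let T be the final temperature. ΣQ_i = 0:
steam→water at 100 °C releases m L_v = 33.26×2256 = 75035
  condensate cools 100→T: 33.26×4.18×(T − 100) = 139.03(T − 100)
  original water: 5112.1(T − 30.42)
  aluminum cup: 139.8×0.897×(T − 30.42) = 125.4(T − 30.42)
5376.6 T = 75035 + 13903 + 159326 = 248263
T ≈ 46.18 °C — below 100 °C, confirming all the steam condensed.

T_f ≈ 46.2 °C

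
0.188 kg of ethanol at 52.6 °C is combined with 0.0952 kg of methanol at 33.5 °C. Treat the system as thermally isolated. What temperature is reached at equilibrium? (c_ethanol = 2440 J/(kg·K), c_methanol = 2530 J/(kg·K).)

|Q_ethanol| = |Q_methanol|:
0.188×2440×(52.6 − T) = 0.0952×2530×(T − 33.5)
458.72(52.6 − T) = 240.86(T − 33.5)
699.58 T = 32197  ⇒  T ≈ 46.02 °C

T_f ≈ 46.0 °C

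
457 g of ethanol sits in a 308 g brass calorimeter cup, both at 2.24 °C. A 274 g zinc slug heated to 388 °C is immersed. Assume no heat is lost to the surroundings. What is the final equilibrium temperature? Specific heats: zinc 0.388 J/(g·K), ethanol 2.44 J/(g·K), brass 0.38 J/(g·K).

Let T be the final temperature. ΣQ_i = 0:
274*0.388*(T − 388) + 457*2.44*(T − 2.24) + 308*0.38*(T − 2.24) = 0
(106.31 + 1115.1 + 117.04) T = 106.31*388 + 1115.1*2.24 + 117.04*2.24
T = 44009/1338.4 ≈ 32.88 °C

T_f ≈ 32.9 °C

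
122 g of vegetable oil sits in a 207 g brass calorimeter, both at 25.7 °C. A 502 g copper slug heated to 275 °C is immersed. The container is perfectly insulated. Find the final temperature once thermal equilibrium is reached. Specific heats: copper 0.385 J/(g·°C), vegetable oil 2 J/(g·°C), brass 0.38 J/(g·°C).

Energy conservation, ΣQ = 0:
502*0.385*(T − 275) + 122*2*(T − 25.7) + 207*0.38*(T − 25.7) = 0
(193.27 + 244 + 78.66) T = 193.27*275 + 244*25.7 + 78.66*25.7
T ≈ 119.09 °C

T_f ≈ 119.1 °C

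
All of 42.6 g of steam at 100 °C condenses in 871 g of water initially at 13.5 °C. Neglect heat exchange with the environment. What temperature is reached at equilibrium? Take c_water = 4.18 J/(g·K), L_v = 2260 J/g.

T_f ≈ 42.7 °C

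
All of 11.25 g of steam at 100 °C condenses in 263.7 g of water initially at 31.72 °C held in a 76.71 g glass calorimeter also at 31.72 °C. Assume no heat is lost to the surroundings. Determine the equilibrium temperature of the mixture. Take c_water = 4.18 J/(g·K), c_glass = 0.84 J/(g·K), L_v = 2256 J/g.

Net heat exchanged in the isolated system is zero:
condense steam: −11.25·2256 = −25380; condensate cools 100→T: 11.25·4.18·(T − 100) = 47.02(T − 100); original water: 1102.3(T − 31.72); glass cup: 76.71·0.84·(T − 31.72) = 64.44(T − 31.72)
1213.7 T = 25380 + 4702.5 + 37008 = 67090
T ≈ 55.28 °C, under the boiling point, so the assumption holds.

T_f ≈ 55.3 °C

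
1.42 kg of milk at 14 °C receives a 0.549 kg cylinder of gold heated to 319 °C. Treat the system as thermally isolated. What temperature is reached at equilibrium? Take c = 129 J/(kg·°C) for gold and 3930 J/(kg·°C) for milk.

Net heat exchanged in the isolated system is zero:
0.549·129·(T − 319) + 1.42·3930·(T − 14) = 0
70.82(T − 319) + 5580.6(T − 14) = 0
5651.4 T = 100720
T ≈ 17.82 °C

T_f ≈ 17.8 °C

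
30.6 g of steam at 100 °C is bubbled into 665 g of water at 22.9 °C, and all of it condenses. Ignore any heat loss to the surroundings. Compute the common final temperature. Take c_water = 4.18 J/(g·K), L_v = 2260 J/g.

T_f ≈ 50.1 °C

Sum of m c ΔT and latent-heat terms is zero:
steam→water at 100 °C releases m L_v = 30.6×2260 = 69156; condensate cools 100→T: 30.6×4.18×(T − 100) = 127.91(T − 100); original water: 2779.7(T − 22.9)
2907.6 T = 69156 + 12791 + 63655 = 145602
T ≈ 50.08 °C — below 100 °C, confirming all the steam condensed.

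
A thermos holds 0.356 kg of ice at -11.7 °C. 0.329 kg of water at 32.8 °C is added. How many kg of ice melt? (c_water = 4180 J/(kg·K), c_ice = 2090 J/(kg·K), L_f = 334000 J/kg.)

Heat available from the water dropping to 0 °C: 0.329·4180·32.8 = 45107 J.
Warming the ice to 0 °C takes 0.356·2090·11.7 = 8705.3 J, leaving 36402 J for melting.
To melt every bit of ice: 0.356·334000 = 118904 J.
36402 J < 118904 J, so only part of the ice melts and the system sits at 0 °C.
m_melted·334000 = 36402  ⇒  m_melted ≈ 0.109 kg.

m_melted ≈ 0.109 kg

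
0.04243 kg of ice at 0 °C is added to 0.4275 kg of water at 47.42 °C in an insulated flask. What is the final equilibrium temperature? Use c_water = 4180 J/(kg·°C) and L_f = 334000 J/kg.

Conservation of energy gives ΣQ = 0:
latent heat to melt: 0.04243·334000 = 14172; warm the meltwater: 177.36 T; water: 1787(T − 47.42)
1964.3 T = 84737 − 14172 = 70566
T ≈ 35.92 °C (positive, so assuming full melt was valid).

T_f ≈ 35.9 °C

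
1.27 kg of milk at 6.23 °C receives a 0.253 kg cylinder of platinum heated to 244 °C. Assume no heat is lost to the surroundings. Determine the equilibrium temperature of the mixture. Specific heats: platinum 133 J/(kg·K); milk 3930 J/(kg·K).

T_f ≈ 7.8 °C

T_f is the heat-capacity-weighted average of the initial temperatures:
T_f = (33.65*244 + 4991.1*6.23) / (33.65 + 4991.1)
    = 39305 / 5024.7 ≈ 7.82 °C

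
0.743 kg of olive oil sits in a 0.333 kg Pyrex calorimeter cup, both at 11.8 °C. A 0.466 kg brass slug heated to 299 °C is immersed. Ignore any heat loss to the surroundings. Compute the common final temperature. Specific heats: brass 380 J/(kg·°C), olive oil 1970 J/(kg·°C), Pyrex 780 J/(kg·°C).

T_f is the heat-capacity-weighted average of the initial temperatures:
T_f = (177.08*299 + 1463.7*11.8 + 259.74*11.8) / (177.08 + 1463.7 + 259.74)
    = 73284 / 1900.5 ≈ 38.56 °C

T_f ≈ 38.6 °C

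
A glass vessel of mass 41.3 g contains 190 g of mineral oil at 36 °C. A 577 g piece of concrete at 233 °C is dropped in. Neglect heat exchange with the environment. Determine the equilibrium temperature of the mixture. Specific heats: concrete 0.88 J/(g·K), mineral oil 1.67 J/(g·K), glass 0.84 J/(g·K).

Setting the total heat transfer to zero:
577*0.88*(T − 233) + 190*1.67*(T − 36) + 41.3*0.84*(T − 36) = 0
859.75 T = 130980
T = 130980/859.75 ≈ 152.35 °C

T_f ≈ 152.3 °C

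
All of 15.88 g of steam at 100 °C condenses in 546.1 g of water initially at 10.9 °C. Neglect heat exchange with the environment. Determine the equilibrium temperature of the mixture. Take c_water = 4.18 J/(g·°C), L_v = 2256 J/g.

T_f ≈ 28.7 °C

Setting the total heat transfer to zero:
steam→water at 100 °C releases m L_v = 15.88×2256 = 35825; condensed water 100 °C→T: 66.38(T − 100); original water: 2282.7(T − 10.9)
2349.1 T = 35825 + 6637.8 + 24881 = 67345
T ≈ 28.67 °C (< 100 °C, so full condensation is consistent).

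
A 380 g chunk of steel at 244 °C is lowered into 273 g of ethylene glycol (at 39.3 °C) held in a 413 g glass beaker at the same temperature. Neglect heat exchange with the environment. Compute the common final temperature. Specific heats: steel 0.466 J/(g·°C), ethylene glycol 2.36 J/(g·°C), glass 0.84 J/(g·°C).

T_f = Σ m_i c_i T_i / Σ m_i c_i:
T_f = (177.08×244 + 644.28×39.3 + 346.92×39.3) / (177.08 + 644.28 + 346.92)
    = 82162 / 1168.3 ≈ 70.33 °C

T_f ≈ 70.3 °C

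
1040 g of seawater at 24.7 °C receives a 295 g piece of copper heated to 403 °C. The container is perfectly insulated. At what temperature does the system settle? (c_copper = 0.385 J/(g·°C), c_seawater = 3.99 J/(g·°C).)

T_f ≈ 34.8 °C

T_f = Σ m_i c_i T_i / Σ m_i c_i:
T_f = (113.58*403 + 4149.6*24.7) / (113.58 + 4149.6)
    = 148266 / 4263.2 ≈ 34.78 °C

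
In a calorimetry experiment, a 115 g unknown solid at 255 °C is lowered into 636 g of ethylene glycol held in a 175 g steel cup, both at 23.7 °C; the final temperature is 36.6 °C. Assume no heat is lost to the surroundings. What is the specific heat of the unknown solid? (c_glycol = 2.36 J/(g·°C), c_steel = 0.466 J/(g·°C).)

c ≈ 0.813 J/(g·°C)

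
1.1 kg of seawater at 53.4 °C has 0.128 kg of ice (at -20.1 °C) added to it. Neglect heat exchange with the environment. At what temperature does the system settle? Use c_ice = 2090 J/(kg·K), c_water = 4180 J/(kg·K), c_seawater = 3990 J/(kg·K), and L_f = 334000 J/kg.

T_f ≈ 37.8 °C

Net heat exchanged in the isolated system is zero:
warm ice to 0 °C: 0.128·2090·(0 − (-20.1)) = 5377.2; latent heat to melt: 0.128·334000 = 42752; warm the meltwater: 535.04 T; seawater cools: 1.1·3990·(T − 53.4) = 4389(T − 53.4)
4924 T = 234373 − 48129 = 186243
T ≈ 37.82 °C. Since T > 0 °C, the all-ice-melts assumption holds.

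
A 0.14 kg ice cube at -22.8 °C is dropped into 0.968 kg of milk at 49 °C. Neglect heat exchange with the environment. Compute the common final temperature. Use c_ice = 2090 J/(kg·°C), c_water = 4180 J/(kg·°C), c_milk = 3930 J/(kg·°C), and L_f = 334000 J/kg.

T_f ≈ 30.3 °C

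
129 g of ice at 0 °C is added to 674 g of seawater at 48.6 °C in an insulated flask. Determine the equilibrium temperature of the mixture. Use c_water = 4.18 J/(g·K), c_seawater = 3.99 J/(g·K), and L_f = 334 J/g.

Taking heat into each body as positive, Σ m c ΔT = 0:
melt ice: 129×334 = 43086; meltwater 0→T: 129×4.18×T = 539.22 T; seawater: 2689.3(T − 48.6)
3228.5 T = 130698 − 43086 = 87612
T ≈ 27.14 °C (positive, so assuming full melt was valid).

T_f ≈ 27.1 °C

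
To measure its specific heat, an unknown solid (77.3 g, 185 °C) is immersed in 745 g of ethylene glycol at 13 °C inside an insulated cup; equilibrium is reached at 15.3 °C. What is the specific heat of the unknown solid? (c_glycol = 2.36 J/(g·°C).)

c ≈ 0.308 J/(g·°C)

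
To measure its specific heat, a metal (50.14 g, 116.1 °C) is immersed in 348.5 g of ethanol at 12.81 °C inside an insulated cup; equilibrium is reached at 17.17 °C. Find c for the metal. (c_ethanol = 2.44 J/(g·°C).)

c ≈ 0.747 J/(g·°C)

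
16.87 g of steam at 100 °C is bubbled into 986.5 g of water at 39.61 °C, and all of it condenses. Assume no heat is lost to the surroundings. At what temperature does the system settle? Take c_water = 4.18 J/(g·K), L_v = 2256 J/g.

T_f ≈ 49.7 °C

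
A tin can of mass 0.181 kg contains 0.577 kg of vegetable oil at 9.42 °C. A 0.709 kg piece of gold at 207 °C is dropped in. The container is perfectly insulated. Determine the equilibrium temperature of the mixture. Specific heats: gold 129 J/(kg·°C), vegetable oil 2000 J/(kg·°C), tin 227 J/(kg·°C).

Net heat exchanged in the isolated system is zero:
0.709*129*(T − 207) + 0.577*2000*(T − 9.42) + 0.181*227*(T − 9.42) = 0
1286.5 T = 30190
T = 30190 / 1286.5 = 23.5 °C

T_f ≈ 23.5 °C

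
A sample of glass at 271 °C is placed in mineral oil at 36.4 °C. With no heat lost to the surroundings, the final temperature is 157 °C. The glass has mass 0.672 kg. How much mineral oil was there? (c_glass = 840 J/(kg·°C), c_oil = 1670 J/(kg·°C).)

Conservation of energy gives ΣQ = 0:
0.672·840·(157 − 271) + m·1670·(157 − 36.4) = 0
201402 m = 64351
m = 64351/201402 ≈ 0.3195 kg

m ≈ 0.32 kg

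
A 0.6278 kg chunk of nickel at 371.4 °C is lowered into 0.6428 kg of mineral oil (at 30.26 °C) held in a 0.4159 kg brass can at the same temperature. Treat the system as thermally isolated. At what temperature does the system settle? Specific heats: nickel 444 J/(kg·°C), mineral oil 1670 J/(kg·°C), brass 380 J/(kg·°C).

Taking heat into each body as positive, Σ m c ΔT = 0:
0.6278·444·(T − 371.4) + 0.6428·1670·(T − 30.26) + 0.4159·380·(T − 30.26) = 0
278.74(T − 371.4) + 1073.5(T − 30.26) + 158.04(T − 30.26) = 0
1510.3 T = 140791
T = 140791/1510.3 ≈ 93.22 °C

T_f ≈ 93.2 °C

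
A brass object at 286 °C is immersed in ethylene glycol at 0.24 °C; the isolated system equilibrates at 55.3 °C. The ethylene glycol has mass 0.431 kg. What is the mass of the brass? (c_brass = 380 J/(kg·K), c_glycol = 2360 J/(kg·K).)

m ≈ 0.639 kg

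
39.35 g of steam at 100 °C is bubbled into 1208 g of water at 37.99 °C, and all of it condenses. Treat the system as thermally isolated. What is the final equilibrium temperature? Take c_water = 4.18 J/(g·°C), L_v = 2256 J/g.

Net heat exchanged in the isolated system is zero:
steam→water at 100 °C releases m L_v = 39.35×2256 = 88774; condensate cools 100→T: 39.35×4.18×(T − 100) = 164.48(T − 100); water warms: 1208×4.18×(T − 37.99) = 5049.4(T − 37.99)
5213.9 T = 88774 + 16448 + 191828 = 297050
T ≈ 56.97 °C, under the boiling point, so the assumption holds.

T_f ≈ 57.0 °C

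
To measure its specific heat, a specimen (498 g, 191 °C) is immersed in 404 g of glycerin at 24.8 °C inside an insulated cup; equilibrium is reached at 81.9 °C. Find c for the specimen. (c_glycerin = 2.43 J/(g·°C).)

c ≈ 1.03 J/(g·°C)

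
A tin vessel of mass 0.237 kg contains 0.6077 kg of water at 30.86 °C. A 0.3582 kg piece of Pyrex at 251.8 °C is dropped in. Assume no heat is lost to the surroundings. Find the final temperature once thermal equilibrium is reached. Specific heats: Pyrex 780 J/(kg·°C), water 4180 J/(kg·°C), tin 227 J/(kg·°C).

T_f ≈ 52.3 °C

Setting the total heat transfer to zero:
0.3582*780*(T − 251.8) + 0.6077*4180*(T − 30.86) + 0.237*227*(T − 30.86) = 0
(279.4 + 2540.2 + 53.8) T = 279.4*251.8 + 2540.2*30.86 + 53.8*30.86
T = 150402/2873.4 ≈ 52.34 °C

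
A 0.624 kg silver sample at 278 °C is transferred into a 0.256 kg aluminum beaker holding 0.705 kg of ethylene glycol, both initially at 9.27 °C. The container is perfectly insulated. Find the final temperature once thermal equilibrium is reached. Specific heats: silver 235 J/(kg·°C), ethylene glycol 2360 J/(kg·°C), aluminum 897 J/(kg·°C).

T_f ≈ 28.6 °C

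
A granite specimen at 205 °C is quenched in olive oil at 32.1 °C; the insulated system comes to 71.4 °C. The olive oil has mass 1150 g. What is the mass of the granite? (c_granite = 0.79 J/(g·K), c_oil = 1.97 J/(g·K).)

Setting the total heat transfer to zero:
m×0.79×(71.4 − 205) + 1150×1.97×(71.4 − 32.1) = 0
-105.54 m = -89034
m = -89034/-105.54 ≈ 843.6 g

m ≈ 844 g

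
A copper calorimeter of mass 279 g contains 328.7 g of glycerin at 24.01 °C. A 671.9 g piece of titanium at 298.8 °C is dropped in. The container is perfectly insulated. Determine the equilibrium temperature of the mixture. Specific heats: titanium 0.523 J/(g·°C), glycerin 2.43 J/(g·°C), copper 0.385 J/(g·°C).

With ΣQ=0 the equilibrium temperature is the m·c-weighted mean:
T_f = (351.4×298.8 + 798.74×24.01 + 107.42×24.01) / (351.4 + 798.74 + 107.42)
    = 126756 / 1257.6 ≈ 100.80 °C

T_f ≈ 100.8 °C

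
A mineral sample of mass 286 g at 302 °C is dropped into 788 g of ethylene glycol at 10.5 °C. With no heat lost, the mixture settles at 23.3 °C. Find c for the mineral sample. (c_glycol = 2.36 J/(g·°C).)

c ≈ 0.299 J/(g·°C)

m_s c (T_s − T_f) = m_glycol c_glycol (T_f − T_0):
286·c·(302 − 23.3) = 788·2.36·(23.3 − 10.5)
79708 c = 23804  ⇒  c ≈ 0.2986 J/(g·°C)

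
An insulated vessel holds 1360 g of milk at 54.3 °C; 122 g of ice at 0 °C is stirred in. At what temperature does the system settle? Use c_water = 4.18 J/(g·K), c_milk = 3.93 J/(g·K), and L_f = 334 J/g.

T_f ≈ 42.6 °C

Sum of m c ΔT and latent-heat terms is zero:
fusion: m_ice L_f = 122·334 = 40748; warm the meltwater: 509.96 T; milk: 5344.8(T − 54.3)
5854.8 T = 290223 − 40748 = 249475
T ≈ 42.61 °C. Since T > 0 °C, the all-ice-melts assumption holds.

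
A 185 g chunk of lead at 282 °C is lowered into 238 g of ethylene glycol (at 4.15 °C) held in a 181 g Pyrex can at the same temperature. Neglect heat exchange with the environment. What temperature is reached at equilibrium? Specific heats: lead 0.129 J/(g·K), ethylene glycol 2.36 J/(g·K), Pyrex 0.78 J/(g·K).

T_f ≈ 13.3 °C

T_f is the heat-capacity-weighted average of the initial temperatures:
T_f = (23.87*282 + 561.68*4.15 + 141.18*4.15) / (23.87 + 561.68 + 141.18)
    = 9646.8 / 726.72 ≈ 13.27 °C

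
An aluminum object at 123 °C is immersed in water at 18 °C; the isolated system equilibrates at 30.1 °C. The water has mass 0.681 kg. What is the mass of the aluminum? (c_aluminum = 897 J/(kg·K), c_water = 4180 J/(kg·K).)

m ≈ 0.413 kg

|Q_aluminum| = |Q_water|:
m×897×(123 − 30.1) = 0.681×4180×(30.1 − 18)
83331 m = 34444  ⇒  m ≈ 0.4133 kg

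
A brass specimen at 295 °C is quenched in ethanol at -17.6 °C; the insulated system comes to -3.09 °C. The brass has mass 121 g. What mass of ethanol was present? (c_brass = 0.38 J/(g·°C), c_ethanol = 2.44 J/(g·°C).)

Energy conservation, ΣQ = 0:
121·0.38·(-3.09 − 295) + m·2.44·(-3.09 − (-17.6)) = 0
35.4 m = 13706
m = 13706/35.4 ≈ 387.1 g

m ≈ 387 g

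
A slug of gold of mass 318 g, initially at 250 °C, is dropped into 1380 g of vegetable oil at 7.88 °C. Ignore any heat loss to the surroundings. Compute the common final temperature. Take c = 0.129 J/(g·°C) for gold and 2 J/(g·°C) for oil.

T_f ≈ 11.4 °C

Let T be the final temperature. ΣQ_i = 0:
318·0.129·(T − 250) + 1380·2·(T − 7.88) = 0
41.02(T − 250) + 2760(T − 7.88) = 0
(41.02 + 2760) T = 41.02·250 + 2760·7.88
T = 32004 / 2801 = 11.4 °C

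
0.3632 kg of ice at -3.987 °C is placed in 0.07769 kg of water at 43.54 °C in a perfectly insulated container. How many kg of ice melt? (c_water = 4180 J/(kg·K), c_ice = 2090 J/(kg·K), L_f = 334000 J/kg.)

Cooling the water to 0 °C releases 0.07769×4180×43.54 = 14139 J.
Warming the ice to 0 °C takes 0.3632×2090×3.987 = 3026.5 J, leaving 11113 J for melting.
Fully melting the ice requires m_ice L_f = 0.3632×334000 = 121309 J.
Since 11113 < 121309 J, not all the ice melts; equilibrium is at 0 °C.
m_melt = 11113 / L_f = 0.03327 kg.

m_melted ≈ 0.0333 kg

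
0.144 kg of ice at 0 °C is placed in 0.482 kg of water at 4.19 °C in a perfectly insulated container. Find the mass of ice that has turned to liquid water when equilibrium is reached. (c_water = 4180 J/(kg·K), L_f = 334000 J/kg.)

m_melted ≈ 0.0253 kg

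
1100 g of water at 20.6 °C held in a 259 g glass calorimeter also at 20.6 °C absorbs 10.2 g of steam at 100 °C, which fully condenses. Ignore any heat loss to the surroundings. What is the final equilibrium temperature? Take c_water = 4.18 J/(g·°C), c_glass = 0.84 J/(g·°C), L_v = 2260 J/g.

T_f ≈ 26.0 °C

Net heat exchanged in the isolated system is zero:
steam→water at 100 °C releases m L_v = 10.2×2260 = 23052
  condensed water 100 °C→T: 42.64(T − 100)
  original water: 4598(T − 20.6)
  glass cup: 259×0.84×(T − 20.6) = 217.56(T − 20.6)
4858.2 T = 23052 + 4263.6 + 99201 = 126516
T ≈ 26.04 °C — below 100 °C, confirming all the steam condensed.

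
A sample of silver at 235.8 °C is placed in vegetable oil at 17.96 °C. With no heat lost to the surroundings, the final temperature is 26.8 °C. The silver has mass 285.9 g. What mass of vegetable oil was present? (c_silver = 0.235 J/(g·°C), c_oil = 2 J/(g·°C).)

m ≈ 794 g

|Q_silver| = |Q_oil|:
285.9×0.235×(235.8 − 26.8) = m×2×(26.8 − 17.96)
17.68 m = 14042  ⇒  m ≈ 794.2 g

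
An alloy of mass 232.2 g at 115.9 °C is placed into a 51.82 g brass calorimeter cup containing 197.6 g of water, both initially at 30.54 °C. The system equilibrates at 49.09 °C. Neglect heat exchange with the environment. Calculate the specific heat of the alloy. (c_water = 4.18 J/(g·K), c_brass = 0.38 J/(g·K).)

c ≈ 1.01 J/(g·K)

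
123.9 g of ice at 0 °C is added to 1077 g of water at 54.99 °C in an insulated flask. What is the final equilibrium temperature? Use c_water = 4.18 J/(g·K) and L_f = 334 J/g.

T_f ≈ 41.1 °C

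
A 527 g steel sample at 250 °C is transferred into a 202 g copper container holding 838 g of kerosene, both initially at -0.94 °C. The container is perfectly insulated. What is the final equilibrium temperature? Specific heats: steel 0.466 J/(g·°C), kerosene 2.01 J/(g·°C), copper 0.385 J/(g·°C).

Conservation of energy gives ΣQ = 0:
527×0.466×(T − 250) + 838×2.01×(T − (-0.94)) + 202×0.385×(T − (-0.94)) = 0
245.58(T − 250) + 1684.4(T − (-0.94)) + 77.77(T − (-0.94)) = 0
2007.7 T = 59739
T ≈ 29.75 °C

T_f ≈ 29.8 °C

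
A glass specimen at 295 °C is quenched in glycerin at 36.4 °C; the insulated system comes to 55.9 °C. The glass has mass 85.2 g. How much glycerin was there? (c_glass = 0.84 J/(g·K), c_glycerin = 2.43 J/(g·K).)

Taking heat into each body as positive, Σ m c ΔT = 0:
85.2×0.84×(55.9 − 295) + m×2.43×(55.9 − 36.4) = 0
47.39 m = 17112
m = 17112/47.39 ≈ 361.1 g

m ≈ 361 g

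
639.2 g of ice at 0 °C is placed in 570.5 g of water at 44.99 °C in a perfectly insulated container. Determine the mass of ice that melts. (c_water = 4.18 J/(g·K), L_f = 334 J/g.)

m_melted ≈ 321 g

Water can give up m c ΔT = 570.5×4.18×44.99 = 107287 J before reaching 0 °C.
Melting all 639.2 g of ice would need 639.2×334 = 213493 J.
That's not enough to melt it all — equilibrium is at 0 °C with ice remaining.
Mass melted = 107287/334 ≈ 321.2 g.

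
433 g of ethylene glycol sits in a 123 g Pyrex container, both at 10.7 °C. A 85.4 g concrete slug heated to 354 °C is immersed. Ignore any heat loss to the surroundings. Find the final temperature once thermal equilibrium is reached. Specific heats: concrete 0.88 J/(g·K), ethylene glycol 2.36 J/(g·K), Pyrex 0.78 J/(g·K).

T_f ≈ 32.3 °C

Taking heat into each body as positive, Σ m c ΔT = 0:
85.4·0.88·(T − 354) + 433·2.36·(T − 10.7) + 123·0.78·(T − 10.7) = 0
75.15(T − 354) + 1021.9(T − 10.7) + 95.94(T − 10.7) = 0
1193 T = 38564
T ≈ 32.33 °C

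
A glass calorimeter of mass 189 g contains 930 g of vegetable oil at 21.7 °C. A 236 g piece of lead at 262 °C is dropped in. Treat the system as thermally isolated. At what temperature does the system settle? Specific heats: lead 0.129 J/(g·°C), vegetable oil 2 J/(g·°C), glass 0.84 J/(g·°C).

T_f ≈ 25.3 °C

With ΣQ=0 the equilibrium temperature is the m·c-weighted mean:
T_f = (30.44·262 + 1860·21.7 + 158.76·21.7) / (30.44 + 1860 + 158.76)
    = 51783 / 2049.2 ≈ 25.27 °C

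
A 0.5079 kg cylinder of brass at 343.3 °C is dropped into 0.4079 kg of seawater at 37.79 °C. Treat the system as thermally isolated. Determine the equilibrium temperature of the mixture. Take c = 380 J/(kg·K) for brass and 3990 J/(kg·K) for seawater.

T_f ≈ 70.2 °C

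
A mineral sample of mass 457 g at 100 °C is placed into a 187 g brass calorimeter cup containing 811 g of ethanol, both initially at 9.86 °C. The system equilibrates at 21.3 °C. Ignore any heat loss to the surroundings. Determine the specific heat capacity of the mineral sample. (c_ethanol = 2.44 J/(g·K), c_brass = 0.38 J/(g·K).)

Taking heat into each body as positive, Σ m c ΔT = 0:
457×c×(21.3 − 100) + 811×2.44×(21.3 − 9.86) + 187×0.38×(21.3 − 9.86) = 0
-35966 c = -23451
c = -23451/-35966 ≈ 0.652 J/(g·K)

c ≈ 0.652 J/(g·K)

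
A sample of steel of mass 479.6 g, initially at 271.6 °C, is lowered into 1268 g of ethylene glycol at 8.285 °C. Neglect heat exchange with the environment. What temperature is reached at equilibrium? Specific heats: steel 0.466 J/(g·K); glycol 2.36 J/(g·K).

T_f = Σ m_i c_i T_i / Σ m_i c_i:
T_f = (223.49·271.6 + 2992.5·8.285) / (223.49 + 2992.5)
    = 85494 / 3216 ≈ 26.58 °C

T_f ≈ 26.6 °C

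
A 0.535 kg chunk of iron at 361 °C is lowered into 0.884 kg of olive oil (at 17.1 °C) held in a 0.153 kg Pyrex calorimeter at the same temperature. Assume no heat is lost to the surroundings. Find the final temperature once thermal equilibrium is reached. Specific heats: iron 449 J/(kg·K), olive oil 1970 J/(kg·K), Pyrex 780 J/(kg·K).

Let T be the final temperature. ΣQ_i = 0:
0.535*449*(T − 361) + 0.884*1970*(T − 17.1) + 0.153*780*(T − 17.1) = 0
(240.22 + 1741.5 + 119.34) T = 240.22*361 + 1741.5*17.1 + 119.34*17.1
T = 118538 / 2101 = 56.4 °C

T_f ≈ 56.4 °C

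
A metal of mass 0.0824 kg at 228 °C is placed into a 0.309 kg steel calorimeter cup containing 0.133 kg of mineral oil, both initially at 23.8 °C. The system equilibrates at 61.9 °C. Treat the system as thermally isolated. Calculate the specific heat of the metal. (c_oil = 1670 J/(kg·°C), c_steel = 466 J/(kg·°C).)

c ≈ 1020 J/(kg·°C)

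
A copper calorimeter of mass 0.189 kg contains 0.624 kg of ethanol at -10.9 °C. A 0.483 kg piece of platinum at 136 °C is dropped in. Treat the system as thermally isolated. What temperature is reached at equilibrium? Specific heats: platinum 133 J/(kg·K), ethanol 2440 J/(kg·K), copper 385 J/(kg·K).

With ΣQ=0 the equilibrium temperature is the m·c-weighted mean:
T_f = (64.24×136 + 1522.6×(-10.9) + 72.77×(-10.9)) / (64.24 + 1522.6 + 72.77)
    = -8652.5 / 1659.6 ≈ -5.21 °C

T_f ≈ -5.2 °C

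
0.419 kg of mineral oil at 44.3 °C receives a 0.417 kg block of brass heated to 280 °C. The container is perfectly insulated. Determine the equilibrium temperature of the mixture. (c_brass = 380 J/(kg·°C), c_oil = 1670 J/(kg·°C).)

T_f ≈ 87.8 °C

Taking heat into each body as positive, Σ m c ΔT = 0:
0.417×380×(T − 280) + 0.419×1670×(T − 44.3) = 0
(158.46 + 699.73) T = 158.46×280 + 699.73×44.3
T ≈ 87.82 °C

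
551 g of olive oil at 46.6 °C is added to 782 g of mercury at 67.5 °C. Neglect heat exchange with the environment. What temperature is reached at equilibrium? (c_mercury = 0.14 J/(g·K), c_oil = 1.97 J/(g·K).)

Conservation of energy gives ΣQ = 0:
782*0.14*(T − 67.5) + 551*1.97*(T − 46.6) = 0
109.48(T − 67.5) + 1085.5(T − 46.6) = 0
(109.48 + 1085.5) T = 109.48*67.5 + 1085.5*46.6
T = 57973 / 1195 = 48.5 °C

T_f ≈ 48.5 °C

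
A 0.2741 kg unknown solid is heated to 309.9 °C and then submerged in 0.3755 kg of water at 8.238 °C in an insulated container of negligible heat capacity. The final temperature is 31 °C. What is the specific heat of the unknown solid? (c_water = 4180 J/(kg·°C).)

Let T be the final temperature. ΣQ_i = 0:
0.2741·c·(31 − 309.9) + 0.3755·4180·(31 − 8.238) = 0
-76.45 c = -35727
c = -35727/-76.45 ≈ 467.3 J/(kg·°C)

c ≈ 467 J/(kg·°C)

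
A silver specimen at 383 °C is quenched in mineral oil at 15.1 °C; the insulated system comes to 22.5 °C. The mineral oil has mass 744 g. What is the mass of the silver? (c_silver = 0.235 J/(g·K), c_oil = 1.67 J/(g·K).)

m ≈ 109 g

|Q_silver| = |Q_oil|:
m·0.235·(383 − 22.5) = 744·1.67·(22.5 − 15.1)
84.72 m = 9194.4  ⇒  m ≈ 108.5 g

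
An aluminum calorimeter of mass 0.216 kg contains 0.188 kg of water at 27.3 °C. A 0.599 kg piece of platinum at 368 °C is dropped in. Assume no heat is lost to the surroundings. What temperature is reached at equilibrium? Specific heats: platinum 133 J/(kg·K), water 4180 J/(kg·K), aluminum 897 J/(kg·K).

T_f ≈ 52.9 °C

Conservation of energy gives ΣQ = 0:
0.599×133×(T − 368) + 0.188×4180×(T − 27.3) + 0.216×897×(T − 27.3) = 0
(79.67 + 785.84 + 193.75) T = 79.67×368 + 785.84×27.3 + 193.75×27.3
T ≈ 52.92 °C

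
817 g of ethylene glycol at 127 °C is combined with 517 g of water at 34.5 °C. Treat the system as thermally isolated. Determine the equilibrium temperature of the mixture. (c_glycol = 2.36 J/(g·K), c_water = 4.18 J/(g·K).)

T_f ≈ 78.1 °C

Energy conservation, ΣQ = 0:
817×2.36×(T − 127) + 517×4.18×(T − 34.5) = 0
(1928.1 + 2161.1) T = 1928.1×127 + 2161.1×34.5
T = 319428 / 4089.2 = 78.1 °C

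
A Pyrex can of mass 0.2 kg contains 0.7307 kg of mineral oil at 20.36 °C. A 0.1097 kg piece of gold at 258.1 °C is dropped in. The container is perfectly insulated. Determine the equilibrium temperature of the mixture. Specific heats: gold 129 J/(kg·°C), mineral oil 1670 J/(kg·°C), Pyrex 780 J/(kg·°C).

T_f ≈ 22.8 °C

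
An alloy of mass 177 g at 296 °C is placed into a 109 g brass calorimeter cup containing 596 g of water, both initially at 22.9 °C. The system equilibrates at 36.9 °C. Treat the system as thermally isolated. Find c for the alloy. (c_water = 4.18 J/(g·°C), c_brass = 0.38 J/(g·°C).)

c ≈ 0.773 J/(g·°C)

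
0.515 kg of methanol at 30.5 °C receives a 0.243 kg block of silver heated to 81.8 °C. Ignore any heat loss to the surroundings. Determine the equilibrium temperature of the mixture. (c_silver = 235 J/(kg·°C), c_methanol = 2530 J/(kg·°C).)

T_f ≈ 32.7 °C

T_f is the heat-capacity-weighted average of the initial temperatures:
T_f = (57.1×81.8 + 1303×30.5) / (57.1 + 1303)
    = 44411 / 1360.1 ≈ 32.65 °C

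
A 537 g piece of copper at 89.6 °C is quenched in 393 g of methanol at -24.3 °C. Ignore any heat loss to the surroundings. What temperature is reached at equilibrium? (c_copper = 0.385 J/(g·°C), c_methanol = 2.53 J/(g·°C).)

T_f ≈ -4.7 °C

Heat lost by the copper equals heat gained by the methanol:
537×0.385×(89.6 − T) = 393×2.53×(T − (-24.3))
206.75(89.6 − T) = 994.29(T − (-24.3))
1201 T = -5636.9  ⇒  T ≈ -4.69 °C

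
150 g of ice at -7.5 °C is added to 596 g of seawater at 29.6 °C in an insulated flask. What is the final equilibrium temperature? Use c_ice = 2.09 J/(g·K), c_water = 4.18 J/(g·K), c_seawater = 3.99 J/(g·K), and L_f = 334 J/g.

T_f ≈ 6.0 °C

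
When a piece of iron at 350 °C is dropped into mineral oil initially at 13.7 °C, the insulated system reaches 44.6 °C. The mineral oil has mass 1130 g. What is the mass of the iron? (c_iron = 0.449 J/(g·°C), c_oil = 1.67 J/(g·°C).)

m ≈ 425 g

|Q_iron| = |Q_oil|:
m·0.449·(350 − 44.6) = 1130·1.67·(44.6 − 13.7)
137.12 m = 58311  ⇒  m ≈ 425.2 g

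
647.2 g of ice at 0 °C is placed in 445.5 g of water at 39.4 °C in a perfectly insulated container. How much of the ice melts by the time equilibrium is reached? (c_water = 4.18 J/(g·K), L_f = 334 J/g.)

m_melted ≈ 220 g

Cooling the water to 0 °C releases 445.5·4.18·39.4 = 73370 J.
To melt every bit of ice: 647.2·334 = 216165 J.
That's not enough to melt it all — equilibrium is at 0 °C with ice remaining.
Mass melted = 73370/334 ≈ 219.7 g.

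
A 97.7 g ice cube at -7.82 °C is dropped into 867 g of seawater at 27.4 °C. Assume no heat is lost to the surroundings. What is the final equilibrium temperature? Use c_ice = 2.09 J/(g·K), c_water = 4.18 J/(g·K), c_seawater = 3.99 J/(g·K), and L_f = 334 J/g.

Conservation of energy gives ΣQ = 0:
ice -7.82→0 °C: 97.7×2.09×7.82 = 1596.8
  latent heat to melt: 97.7×334 = 32632
  meltwater 0→T: 97.7×4.18×T = 408.39 T
  seawater cools: 867×3.99×(T − 27.4) = 3459.3(T − 27.4)
3867.7 T = 94786 − 34229 = 60557
T ≈ 15.66 °C — above 0 °C, consistent with complete melting.

T_f ≈ 15.7 °C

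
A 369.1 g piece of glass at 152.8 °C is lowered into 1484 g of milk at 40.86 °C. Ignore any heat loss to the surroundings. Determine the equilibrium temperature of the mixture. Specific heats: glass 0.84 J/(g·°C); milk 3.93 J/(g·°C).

T_f ≈ 46.5 °C

With ΣQ=0 the equilibrium temperature is the m·c-weighted mean:
T_f = (310.04*152.8 + 5832.1*40.86) / (310.04 + 5832.1)
    = 285675 / 6142.2 ≈ 46.51 °C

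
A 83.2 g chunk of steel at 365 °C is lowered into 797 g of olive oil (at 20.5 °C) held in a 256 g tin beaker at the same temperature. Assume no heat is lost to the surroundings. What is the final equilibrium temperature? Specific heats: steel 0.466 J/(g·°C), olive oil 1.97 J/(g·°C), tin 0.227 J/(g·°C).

T_f ≈ 28.5 °C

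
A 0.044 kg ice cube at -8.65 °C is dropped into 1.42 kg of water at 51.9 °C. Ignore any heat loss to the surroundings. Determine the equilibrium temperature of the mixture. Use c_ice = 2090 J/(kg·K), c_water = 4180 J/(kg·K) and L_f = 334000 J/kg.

Conservation of energy gives ΣQ = 0:
ice -8.65→0 °C: 0.044×2090×8.65 = 795.45
  fusion: m_ice L_f = 0.044×334000 = 14696
  warm the meltwater: 183.92 T
  water cools: 1.42×4180×(T − 51.9) = 5935.6(T − 51.9)
6119.5 T = 308058 − 15491 = 292566
T ≈ 47.81 °C (positive, so assuming full melt was valid).

T_f ≈ 47.8 °C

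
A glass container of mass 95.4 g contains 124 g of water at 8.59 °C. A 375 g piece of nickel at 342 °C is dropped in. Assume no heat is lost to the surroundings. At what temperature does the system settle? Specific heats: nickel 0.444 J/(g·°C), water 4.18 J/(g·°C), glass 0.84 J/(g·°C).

T_f ≈ 81.2 °C

T_f = Σ m_i c_i T_i / Σ m_i c_i:
T_f = (166.5*342 + 518.32*8.59 + 80.14*8.59) / (166.5 + 518.32 + 80.14)
    = 62084 / 764.96 ≈ 81.16 °C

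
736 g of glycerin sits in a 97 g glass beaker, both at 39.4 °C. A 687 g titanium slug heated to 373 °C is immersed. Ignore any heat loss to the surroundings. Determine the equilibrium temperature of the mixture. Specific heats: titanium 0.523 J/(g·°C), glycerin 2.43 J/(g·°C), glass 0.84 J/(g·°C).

T_f = Σ m_i c_i T_i / Σ m_i c_i:
T_f = (359.3·373 + 1788.5·39.4 + 81.48·39.4) / (359.3 + 1788.5 + 81.48)
    = 207696 / 2229.3 ≈ 93.17 °C

T_f ≈ 93.2 °C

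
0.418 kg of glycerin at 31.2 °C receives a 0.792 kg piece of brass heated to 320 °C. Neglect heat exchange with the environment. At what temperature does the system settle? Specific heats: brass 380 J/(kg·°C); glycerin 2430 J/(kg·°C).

Set heat shed by the hot body equal to heat absorbed by the cold body:
0.792×380×(320 − T) = 0.418×2430×(T − 31.2)
300.96(320 − T) = 1015.7(T − 31.2)
1316.7 T = 127998  ⇒  T ≈ 97.21 °C

T_f ≈ 97.2 °C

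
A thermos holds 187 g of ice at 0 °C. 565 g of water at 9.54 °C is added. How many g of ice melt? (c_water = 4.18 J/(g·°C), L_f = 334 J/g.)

m_melted ≈ 67.5 g

Heat available from the water dropping to 0 °C: 565×4.18×9.54 = 22531 J.
Fully melting the ice requires m_ice L_f = 187×334 = 62458 J.
That's not enough to melt it all — equilibrium is at 0 °C with ice remaining.
m_melted×334 = 22531  ⇒  m_melted ≈ 67.46 g.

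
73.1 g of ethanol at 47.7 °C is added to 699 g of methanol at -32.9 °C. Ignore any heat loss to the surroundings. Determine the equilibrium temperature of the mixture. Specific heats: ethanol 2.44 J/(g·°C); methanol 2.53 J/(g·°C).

T_f ≈ -25.5 °C

Energy conservation, ΣQ = 0:
73.1*2.44*(T − 47.7) + 699*2.53*(T − (-32.9)) = 0
178.36(T − 47.7) + 1768.5(T − (-32.9)) = 0
(178.36 + 1768.5) T = 178.36*47.7 + 1768.5*(-32.9)
T = -49675/1946.8 ≈ -25.52 °C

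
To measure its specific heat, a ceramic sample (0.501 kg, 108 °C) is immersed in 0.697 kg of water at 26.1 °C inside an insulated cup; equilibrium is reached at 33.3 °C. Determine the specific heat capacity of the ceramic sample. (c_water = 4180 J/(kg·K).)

c ≈ 561 J/(kg·K)

Heat lost by the ceramic sample = heat gained by the water:
0.501×c×(108 − 33.3) = 0.697×4180×(33.3 − 26.1)
37.42 c = 20977  ⇒  c ≈ 560.5 J/(kg·K)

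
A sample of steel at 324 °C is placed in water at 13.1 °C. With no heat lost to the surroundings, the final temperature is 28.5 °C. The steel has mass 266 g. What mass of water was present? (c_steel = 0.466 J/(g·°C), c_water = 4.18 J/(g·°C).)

m ≈ 569 g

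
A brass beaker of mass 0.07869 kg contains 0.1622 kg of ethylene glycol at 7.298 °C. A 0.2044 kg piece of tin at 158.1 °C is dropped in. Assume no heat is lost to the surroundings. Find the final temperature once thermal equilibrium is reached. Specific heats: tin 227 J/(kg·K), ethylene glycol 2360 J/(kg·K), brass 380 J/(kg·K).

T_f is the heat-capacity-weighted average of the initial temperatures:
T_f = (46.4·158.1 + 382.79·7.298 + 29.9·7.298) / (46.4 + 382.79 + 29.9)
    = 10347 / 459.09 ≈ 22.54 °C

T_f ≈ 22.5 °C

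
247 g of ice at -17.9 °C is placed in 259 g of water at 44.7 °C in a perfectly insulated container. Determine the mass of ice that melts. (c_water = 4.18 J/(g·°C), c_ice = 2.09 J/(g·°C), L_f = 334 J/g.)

Heat available from the water dropping to 0 °C: 259×4.18×44.7 = 48393 J.
Of that, 247×2.09×17.9 = 9240.5 J goes to bring the ice to 0 °C, leaving 39153 J.
Fully melting the ice requires m_ice L_f = 247×334 = 82498 J.
39153 J < 82498 J, so only part of the ice melts and the system sits at 0 °C.
m_melt = 39153 / L_f = 117.2 g.

m_melted ≈ 117 g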